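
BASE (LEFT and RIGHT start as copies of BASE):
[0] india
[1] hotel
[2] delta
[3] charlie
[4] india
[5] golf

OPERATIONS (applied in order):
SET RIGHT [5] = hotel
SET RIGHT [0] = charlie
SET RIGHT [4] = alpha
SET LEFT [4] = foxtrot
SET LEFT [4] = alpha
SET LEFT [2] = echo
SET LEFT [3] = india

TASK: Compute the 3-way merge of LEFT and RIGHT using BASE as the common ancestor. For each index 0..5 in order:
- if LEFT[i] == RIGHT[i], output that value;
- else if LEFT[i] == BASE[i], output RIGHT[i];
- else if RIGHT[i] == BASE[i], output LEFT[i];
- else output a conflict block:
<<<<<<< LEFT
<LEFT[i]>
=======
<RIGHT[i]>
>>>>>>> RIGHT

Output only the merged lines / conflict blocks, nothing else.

Answer: charlie
hotel
echo
india
alpha
hotel

Derivation:
Final LEFT:  [india, hotel, echo, india, alpha, golf]
Final RIGHT: [charlie, hotel, delta, charlie, alpha, hotel]
i=0: L=india=BASE, R=charlie -> take RIGHT -> charlie
i=1: L=hotel R=hotel -> agree -> hotel
i=2: L=echo, R=delta=BASE -> take LEFT -> echo
i=3: L=india, R=charlie=BASE -> take LEFT -> india
i=4: L=alpha R=alpha -> agree -> alpha
i=5: L=golf=BASE, R=hotel -> take RIGHT -> hotel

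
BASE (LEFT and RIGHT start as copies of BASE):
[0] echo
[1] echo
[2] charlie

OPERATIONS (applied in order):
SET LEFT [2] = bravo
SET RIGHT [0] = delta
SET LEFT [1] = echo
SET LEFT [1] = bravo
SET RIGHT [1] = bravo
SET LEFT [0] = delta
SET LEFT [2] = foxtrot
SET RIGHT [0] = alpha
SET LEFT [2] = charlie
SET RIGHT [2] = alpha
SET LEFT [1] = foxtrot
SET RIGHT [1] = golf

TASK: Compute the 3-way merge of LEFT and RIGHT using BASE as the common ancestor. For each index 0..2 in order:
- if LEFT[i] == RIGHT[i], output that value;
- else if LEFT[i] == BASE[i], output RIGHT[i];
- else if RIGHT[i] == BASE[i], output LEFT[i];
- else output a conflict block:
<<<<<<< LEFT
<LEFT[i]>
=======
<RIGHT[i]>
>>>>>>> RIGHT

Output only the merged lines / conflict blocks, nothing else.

Answer: <<<<<<< LEFT
delta
=======
alpha
>>>>>>> RIGHT
<<<<<<< LEFT
foxtrot
=======
golf
>>>>>>> RIGHT
alpha

Derivation:
Final LEFT:  [delta, foxtrot, charlie]
Final RIGHT: [alpha, golf, alpha]
i=0: BASE=echo L=delta R=alpha all differ -> CONFLICT
i=1: BASE=echo L=foxtrot R=golf all differ -> CONFLICT
i=2: L=charlie=BASE, R=alpha -> take RIGHT -> alpha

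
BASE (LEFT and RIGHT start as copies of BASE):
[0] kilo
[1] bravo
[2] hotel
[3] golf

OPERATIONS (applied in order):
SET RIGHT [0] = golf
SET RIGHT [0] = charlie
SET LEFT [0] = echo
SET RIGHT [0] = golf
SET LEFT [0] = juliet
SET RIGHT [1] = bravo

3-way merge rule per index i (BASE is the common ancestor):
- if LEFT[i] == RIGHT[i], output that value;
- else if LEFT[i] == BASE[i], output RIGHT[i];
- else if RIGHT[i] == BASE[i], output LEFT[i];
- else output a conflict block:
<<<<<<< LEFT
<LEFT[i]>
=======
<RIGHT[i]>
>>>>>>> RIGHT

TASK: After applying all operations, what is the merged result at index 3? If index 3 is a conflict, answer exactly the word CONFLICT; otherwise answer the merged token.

Answer: golf

Derivation:
Final LEFT:  [juliet, bravo, hotel, golf]
Final RIGHT: [golf, bravo, hotel, golf]
i=0: BASE=kilo L=juliet R=golf all differ -> CONFLICT
i=1: L=bravo R=bravo -> agree -> bravo
i=2: L=hotel R=hotel -> agree -> hotel
i=3: L=golf R=golf -> agree -> golf
Index 3 -> golf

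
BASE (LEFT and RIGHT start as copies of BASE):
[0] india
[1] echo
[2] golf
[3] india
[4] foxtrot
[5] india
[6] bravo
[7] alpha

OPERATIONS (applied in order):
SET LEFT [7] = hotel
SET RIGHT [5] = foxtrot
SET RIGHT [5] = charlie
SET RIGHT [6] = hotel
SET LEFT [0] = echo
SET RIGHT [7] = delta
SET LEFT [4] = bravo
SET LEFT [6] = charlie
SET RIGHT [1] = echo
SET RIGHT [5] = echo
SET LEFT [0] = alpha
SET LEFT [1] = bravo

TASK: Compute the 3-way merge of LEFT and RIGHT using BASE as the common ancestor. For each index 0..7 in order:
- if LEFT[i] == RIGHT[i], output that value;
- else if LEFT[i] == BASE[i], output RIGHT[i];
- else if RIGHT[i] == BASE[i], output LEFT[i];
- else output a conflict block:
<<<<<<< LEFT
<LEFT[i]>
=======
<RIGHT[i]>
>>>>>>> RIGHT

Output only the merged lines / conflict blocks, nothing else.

Answer: alpha
bravo
golf
india
bravo
echo
<<<<<<< LEFT
charlie
=======
hotel
>>>>>>> RIGHT
<<<<<<< LEFT
hotel
=======
delta
>>>>>>> RIGHT

Derivation:
Final LEFT:  [alpha, bravo, golf, india, bravo, india, charlie, hotel]
Final RIGHT: [india, echo, golf, india, foxtrot, echo, hotel, delta]
i=0: L=alpha, R=india=BASE -> take LEFT -> alpha
i=1: L=bravo, R=echo=BASE -> take LEFT -> bravo
i=2: L=golf R=golf -> agree -> golf
i=3: L=india R=india -> agree -> india
i=4: L=bravo, R=foxtrot=BASE -> take LEFT -> bravo
i=5: L=india=BASE, R=echo -> take RIGHT -> echo
i=6: BASE=bravo L=charlie R=hotel all differ -> CONFLICT
i=7: BASE=alpha L=hotel R=delta all differ -> CONFLICT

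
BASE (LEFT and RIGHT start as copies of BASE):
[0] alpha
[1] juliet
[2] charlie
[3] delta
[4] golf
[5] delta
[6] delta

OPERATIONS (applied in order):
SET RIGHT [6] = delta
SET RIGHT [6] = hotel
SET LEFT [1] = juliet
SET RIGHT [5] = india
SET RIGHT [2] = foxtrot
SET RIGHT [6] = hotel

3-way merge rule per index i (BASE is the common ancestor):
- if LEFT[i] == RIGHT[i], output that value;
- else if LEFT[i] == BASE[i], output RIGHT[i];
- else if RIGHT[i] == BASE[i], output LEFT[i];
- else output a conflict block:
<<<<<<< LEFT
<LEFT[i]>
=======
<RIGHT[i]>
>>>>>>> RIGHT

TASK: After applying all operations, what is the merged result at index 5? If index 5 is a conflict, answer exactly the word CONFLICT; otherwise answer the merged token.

Final LEFT:  [alpha, juliet, charlie, delta, golf, delta, delta]
Final RIGHT: [alpha, juliet, foxtrot, delta, golf, india, hotel]
i=0: L=alpha R=alpha -> agree -> alpha
i=1: L=juliet R=juliet -> agree -> juliet
i=2: L=charlie=BASE, R=foxtrot -> take RIGHT -> foxtrot
i=3: L=delta R=delta -> agree -> delta
i=4: L=golf R=golf -> agree -> golf
i=5: L=delta=BASE, R=india -> take RIGHT -> india
i=6: L=delta=BASE, R=hotel -> take RIGHT -> hotel
Index 5 -> india

Answer: india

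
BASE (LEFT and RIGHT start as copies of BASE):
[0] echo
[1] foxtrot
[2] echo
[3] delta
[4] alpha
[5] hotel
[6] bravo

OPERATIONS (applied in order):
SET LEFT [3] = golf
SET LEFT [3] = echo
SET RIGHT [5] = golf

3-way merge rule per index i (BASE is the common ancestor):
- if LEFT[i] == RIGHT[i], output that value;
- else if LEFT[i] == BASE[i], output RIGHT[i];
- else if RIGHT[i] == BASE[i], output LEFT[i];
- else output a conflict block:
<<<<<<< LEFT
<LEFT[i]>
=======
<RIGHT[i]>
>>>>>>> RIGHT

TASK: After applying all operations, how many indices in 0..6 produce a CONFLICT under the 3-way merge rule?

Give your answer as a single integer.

Answer: 0

Derivation:
Final LEFT:  [echo, foxtrot, echo, echo, alpha, hotel, bravo]
Final RIGHT: [echo, foxtrot, echo, delta, alpha, golf, bravo]
i=0: L=echo R=echo -> agree -> echo
i=1: L=foxtrot R=foxtrot -> agree -> foxtrot
i=2: L=echo R=echo -> agree -> echo
i=3: L=echo, R=delta=BASE -> take LEFT -> echo
i=4: L=alpha R=alpha -> agree -> alpha
i=5: L=hotel=BASE, R=golf -> take RIGHT -> golf
i=6: L=bravo R=bravo -> agree -> bravo
Conflict count: 0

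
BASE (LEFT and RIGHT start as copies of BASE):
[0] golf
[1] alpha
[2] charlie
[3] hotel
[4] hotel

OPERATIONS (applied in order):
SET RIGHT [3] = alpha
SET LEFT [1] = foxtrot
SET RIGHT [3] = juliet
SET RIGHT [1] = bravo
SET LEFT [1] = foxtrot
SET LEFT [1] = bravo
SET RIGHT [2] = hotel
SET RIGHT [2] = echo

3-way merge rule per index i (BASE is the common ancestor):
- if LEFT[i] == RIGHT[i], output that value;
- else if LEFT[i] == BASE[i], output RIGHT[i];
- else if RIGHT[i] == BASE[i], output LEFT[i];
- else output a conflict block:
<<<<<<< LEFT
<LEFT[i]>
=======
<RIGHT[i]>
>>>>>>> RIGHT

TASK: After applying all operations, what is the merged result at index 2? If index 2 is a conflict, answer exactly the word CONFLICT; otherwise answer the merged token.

Answer: echo

Derivation:
Final LEFT:  [golf, bravo, charlie, hotel, hotel]
Final RIGHT: [golf, bravo, echo, juliet, hotel]
i=0: L=golf R=golf -> agree -> golf
i=1: L=bravo R=bravo -> agree -> bravo
i=2: L=charlie=BASE, R=echo -> take RIGHT -> echo
i=3: L=hotel=BASE, R=juliet -> take RIGHT -> juliet
i=4: L=hotel R=hotel -> agree -> hotel
Index 2 -> echo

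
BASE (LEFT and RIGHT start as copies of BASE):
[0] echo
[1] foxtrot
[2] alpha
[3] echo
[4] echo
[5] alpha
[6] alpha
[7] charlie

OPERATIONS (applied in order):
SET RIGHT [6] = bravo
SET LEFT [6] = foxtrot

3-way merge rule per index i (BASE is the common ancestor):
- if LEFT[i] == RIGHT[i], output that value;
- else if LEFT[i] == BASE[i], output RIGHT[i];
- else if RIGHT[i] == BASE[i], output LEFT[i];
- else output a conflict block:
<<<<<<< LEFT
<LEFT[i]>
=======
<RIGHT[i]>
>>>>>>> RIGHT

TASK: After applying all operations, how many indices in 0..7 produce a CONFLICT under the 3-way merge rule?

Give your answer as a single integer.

Final LEFT:  [echo, foxtrot, alpha, echo, echo, alpha, foxtrot, charlie]
Final RIGHT: [echo, foxtrot, alpha, echo, echo, alpha, bravo, charlie]
i=0: L=echo R=echo -> agree -> echo
i=1: L=foxtrot R=foxtrot -> agree -> foxtrot
i=2: L=alpha R=alpha -> agree -> alpha
i=3: L=echo R=echo -> agree -> echo
i=4: L=echo R=echo -> agree -> echo
i=5: L=alpha R=alpha -> agree -> alpha
i=6: BASE=alpha L=foxtrot R=bravo all differ -> CONFLICT
i=7: L=charlie R=charlie -> agree -> charlie
Conflict count: 1

Answer: 1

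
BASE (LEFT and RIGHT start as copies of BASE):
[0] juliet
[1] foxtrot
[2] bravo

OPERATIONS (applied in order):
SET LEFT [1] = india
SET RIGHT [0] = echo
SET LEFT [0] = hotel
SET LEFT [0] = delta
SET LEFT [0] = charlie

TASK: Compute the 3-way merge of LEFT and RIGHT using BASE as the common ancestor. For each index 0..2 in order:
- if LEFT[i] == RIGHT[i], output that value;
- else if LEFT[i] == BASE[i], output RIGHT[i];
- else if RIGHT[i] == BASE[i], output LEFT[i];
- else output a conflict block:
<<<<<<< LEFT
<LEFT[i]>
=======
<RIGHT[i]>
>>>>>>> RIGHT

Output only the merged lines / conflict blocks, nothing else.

Answer: <<<<<<< LEFT
charlie
=======
echo
>>>>>>> RIGHT
india
bravo

Derivation:
Final LEFT:  [charlie, india, bravo]
Final RIGHT: [echo, foxtrot, bravo]
i=0: BASE=juliet L=charlie R=echo all differ -> CONFLICT
i=1: L=india, R=foxtrot=BASE -> take LEFT -> india
i=2: L=bravo R=bravo -> agree -> bravo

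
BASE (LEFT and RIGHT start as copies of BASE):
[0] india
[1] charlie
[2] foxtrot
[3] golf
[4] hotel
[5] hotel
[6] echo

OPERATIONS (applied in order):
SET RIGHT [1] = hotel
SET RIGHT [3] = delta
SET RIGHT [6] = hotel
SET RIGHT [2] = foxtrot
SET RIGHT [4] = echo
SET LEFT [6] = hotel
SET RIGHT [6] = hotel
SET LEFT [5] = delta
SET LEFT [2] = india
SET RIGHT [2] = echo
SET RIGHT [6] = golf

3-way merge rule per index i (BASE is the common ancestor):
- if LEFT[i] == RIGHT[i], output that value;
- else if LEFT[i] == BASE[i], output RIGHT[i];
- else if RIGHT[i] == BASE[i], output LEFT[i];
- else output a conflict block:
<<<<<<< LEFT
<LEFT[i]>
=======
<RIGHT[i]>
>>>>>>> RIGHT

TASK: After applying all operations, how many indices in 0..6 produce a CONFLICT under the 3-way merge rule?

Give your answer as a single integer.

Answer: 2

Derivation:
Final LEFT:  [india, charlie, india, golf, hotel, delta, hotel]
Final RIGHT: [india, hotel, echo, delta, echo, hotel, golf]
i=0: L=india R=india -> agree -> india
i=1: L=charlie=BASE, R=hotel -> take RIGHT -> hotel
i=2: BASE=foxtrot L=india R=echo all differ -> CONFLICT
i=3: L=golf=BASE, R=delta -> take RIGHT -> delta
i=4: L=hotel=BASE, R=echo -> take RIGHT -> echo
i=5: L=delta, R=hotel=BASE -> take LEFT -> delta
i=6: BASE=echo L=hotel R=golf all differ -> CONFLICT
Conflict count: 2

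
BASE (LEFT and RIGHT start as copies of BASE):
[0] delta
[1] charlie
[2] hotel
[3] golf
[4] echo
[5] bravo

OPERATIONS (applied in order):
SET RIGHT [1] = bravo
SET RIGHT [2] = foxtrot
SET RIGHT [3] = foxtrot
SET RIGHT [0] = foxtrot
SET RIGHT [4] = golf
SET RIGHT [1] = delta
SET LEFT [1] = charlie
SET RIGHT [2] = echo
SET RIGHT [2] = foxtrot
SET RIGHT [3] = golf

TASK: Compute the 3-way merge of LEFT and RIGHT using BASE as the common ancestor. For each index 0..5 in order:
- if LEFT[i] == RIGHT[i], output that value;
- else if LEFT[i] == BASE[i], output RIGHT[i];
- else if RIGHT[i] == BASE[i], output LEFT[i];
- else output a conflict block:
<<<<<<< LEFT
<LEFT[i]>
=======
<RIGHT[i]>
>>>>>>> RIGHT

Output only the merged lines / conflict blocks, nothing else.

Answer: foxtrot
delta
foxtrot
golf
golf
bravo

Derivation:
Final LEFT:  [delta, charlie, hotel, golf, echo, bravo]
Final RIGHT: [foxtrot, delta, foxtrot, golf, golf, bravo]
i=0: L=delta=BASE, R=foxtrot -> take RIGHT -> foxtrot
i=1: L=charlie=BASE, R=delta -> take RIGHT -> delta
i=2: L=hotel=BASE, R=foxtrot -> take RIGHT -> foxtrot
i=3: L=golf R=golf -> agree -> golf
i=4: L=echo=BASE, R=golf -> take RIGHT -> golf
i=5: L=bravo R=bravo -> agree -> bravo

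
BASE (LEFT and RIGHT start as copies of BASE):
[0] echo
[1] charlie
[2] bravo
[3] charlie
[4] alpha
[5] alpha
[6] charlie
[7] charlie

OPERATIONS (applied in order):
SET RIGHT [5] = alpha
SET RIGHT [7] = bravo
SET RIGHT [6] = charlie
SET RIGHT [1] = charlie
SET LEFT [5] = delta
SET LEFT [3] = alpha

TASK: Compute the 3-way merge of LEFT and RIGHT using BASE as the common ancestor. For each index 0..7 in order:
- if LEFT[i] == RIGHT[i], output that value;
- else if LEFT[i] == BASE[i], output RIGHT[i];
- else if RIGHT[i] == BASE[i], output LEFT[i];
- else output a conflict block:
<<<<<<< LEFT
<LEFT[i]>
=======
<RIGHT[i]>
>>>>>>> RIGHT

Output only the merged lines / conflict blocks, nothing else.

Final LEFT:  [echo, charlie, bravo, alpha, alpha, delta, charlie, charlie]
Final RIGHT: [echo, charlie, bravo, charlie, alpha, alpha, charlie, bravo]
i=0: L=echo R=echo -> agree -> echo
i=1: L=charlie R=charlie -> agree -> charlie
i=2: L=bravo R=bravo -> agree -> bravo
i=3: L=alpha, R=charlie=BASE -> take LEFT -> alpha
i=4: L=alpha R=alpha -> agree -> alpha
i=5: L=delta, R=alpha=BASE -> take LEFT -> delta
i=6: L=charlie R=charlie -> agree -> charlie
i=7: L=charlie=BASE, R=bravo -> take RIGHT -> bravo

Answer: echo
charlie
bravo
alpha
alpha
delta
charlie
bravo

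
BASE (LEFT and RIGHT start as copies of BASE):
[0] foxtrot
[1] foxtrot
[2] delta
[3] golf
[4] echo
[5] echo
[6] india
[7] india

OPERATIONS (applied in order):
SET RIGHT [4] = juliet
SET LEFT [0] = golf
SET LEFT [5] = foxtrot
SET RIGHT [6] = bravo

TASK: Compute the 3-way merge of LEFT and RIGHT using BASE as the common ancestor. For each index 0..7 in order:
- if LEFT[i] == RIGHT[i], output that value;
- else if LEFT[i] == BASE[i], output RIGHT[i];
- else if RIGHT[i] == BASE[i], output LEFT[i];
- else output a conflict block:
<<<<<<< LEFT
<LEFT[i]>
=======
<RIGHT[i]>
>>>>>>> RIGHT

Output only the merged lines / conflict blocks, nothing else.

Final LEFT:  [golf, foxtrot, delta, golf, echo, foxtrot, india, india]
Final RIGHT: [foxtrot, foxtrot, delta, golf, juliet, echo, bravo, india]
i=0: L=golf, R=foxtrot=BASE -> take LEFT -> golf
i=1: L=foxtrot R=foxtrot -> agree -> foxtrot
i=2: L=delta R=delta -> agree -> delta
i=3: L=golf R=golf -> agree -> golf
i=4: L=echo=BASE, R=juliet -> take RIGHT -> juliet
i=5: L=foxtrot, R=echo=BASE -> take LEFT -> foxtrot
i=6: L=india=BASE, R=bravo -> take RIGHT -> bravo
i=7: L=india R=india -> agree -> india

Answer: golf
foxtrot
delta
golf
juliet
foxtrot
bravo
india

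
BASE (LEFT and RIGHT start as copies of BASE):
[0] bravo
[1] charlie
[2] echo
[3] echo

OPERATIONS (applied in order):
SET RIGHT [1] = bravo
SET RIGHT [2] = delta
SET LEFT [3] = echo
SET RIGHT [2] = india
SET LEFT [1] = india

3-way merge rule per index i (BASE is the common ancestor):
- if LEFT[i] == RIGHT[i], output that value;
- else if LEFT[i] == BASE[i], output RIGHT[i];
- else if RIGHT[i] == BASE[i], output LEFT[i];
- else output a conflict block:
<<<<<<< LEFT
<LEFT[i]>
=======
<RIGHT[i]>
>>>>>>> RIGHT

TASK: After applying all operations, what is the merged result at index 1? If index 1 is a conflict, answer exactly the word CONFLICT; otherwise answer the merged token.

Final LEFT:  [bravo, india, echo, echo]
Final RIGHT: [bravo, bravo, india, echo]
i=0: L=bravo R=bravo -> agree -> bravo
i=1: BASE=charlie L=india R=bravo all differ -> CONFLICT
i=2: L=echo=BASE, R=india -> take RIGHT -> india
i=3: L=echo R=echo -> agree -> echo
Index 1 -> CONFLICT

Answer: CONFLICT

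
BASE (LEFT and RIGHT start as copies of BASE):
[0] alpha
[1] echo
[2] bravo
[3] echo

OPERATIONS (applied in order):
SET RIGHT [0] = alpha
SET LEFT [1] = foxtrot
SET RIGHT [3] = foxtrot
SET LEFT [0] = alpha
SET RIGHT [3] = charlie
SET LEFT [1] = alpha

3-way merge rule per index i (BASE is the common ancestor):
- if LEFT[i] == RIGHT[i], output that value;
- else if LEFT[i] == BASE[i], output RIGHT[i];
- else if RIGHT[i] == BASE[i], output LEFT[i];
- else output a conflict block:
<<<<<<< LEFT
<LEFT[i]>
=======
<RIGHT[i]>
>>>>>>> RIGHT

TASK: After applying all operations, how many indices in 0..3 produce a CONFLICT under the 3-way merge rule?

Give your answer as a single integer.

Answer: 0

Derivation:
Final LEFT:  [alpha, alpha, bravo, echo]
Final RIGHT: [alpha, echo, bravo, charlie]
i=0: L=alpha R=alpha -> agree -> alpha
i=1: L=alpha, R=echo=BASE -> take LEFT -> alpha
i=2: L=bravo R=bravo -> agree -> bravo
i=3: L=echo=BASE, R=charlie -> take RIGHT -> charlie
Conflict count: 0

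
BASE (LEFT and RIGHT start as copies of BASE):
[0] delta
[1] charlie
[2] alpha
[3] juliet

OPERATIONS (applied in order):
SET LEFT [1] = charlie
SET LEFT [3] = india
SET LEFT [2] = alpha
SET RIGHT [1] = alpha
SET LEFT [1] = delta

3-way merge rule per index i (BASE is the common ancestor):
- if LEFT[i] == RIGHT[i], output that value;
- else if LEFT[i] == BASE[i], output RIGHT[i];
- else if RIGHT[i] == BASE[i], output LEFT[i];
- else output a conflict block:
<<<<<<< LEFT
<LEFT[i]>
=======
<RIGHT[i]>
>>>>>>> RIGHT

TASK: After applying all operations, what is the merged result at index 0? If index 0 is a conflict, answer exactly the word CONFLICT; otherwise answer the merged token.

Final LEFT:  [delta, delta, alpha, india]
Final RIGHT: [delta, alpha, alpha, juliet]
i=0: L=delta R=delta -> agree -> delta
i=1: BASE=charlie L=delta R=alpha all differ -> CONFLICT
i=2: L=alpha R=alpha -> agree -> alpha
i=3: L=india, R=juliet=BASE -> take LEFT -> india
Index 0 -> delta

Answer: delta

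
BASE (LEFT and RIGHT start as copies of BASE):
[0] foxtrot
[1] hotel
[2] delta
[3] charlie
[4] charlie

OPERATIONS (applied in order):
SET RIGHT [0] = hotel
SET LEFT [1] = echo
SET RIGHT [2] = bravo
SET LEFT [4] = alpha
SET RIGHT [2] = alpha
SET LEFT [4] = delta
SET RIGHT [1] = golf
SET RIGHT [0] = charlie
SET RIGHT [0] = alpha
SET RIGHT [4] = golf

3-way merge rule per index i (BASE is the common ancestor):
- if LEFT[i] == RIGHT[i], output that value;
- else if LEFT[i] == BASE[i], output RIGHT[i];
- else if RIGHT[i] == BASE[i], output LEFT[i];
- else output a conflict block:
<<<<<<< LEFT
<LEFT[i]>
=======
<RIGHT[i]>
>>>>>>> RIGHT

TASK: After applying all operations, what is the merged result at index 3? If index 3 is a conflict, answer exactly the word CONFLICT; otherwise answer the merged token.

Final LEFT:  [foxtrot, echo, delta, charlie, delta]
Final RIGHT: [alpha, golf, alpha, charlie, golf]
i=0: L=foxtrot=BASE, R=alpha -> take RIGHT -> alpha
i=1: BASE=hotel L=echo R=golf all differ -> CONFLICT
i=2: L=delta=BASE, R=alpha -> take RIGHT -> alpha
i=3: L=charlie R=charlie -> agree -> charlie
i=4: BASE=charlie L=delta R=golf all differ -> CONFLICT
Index 3 -> charlie

Answer: charlie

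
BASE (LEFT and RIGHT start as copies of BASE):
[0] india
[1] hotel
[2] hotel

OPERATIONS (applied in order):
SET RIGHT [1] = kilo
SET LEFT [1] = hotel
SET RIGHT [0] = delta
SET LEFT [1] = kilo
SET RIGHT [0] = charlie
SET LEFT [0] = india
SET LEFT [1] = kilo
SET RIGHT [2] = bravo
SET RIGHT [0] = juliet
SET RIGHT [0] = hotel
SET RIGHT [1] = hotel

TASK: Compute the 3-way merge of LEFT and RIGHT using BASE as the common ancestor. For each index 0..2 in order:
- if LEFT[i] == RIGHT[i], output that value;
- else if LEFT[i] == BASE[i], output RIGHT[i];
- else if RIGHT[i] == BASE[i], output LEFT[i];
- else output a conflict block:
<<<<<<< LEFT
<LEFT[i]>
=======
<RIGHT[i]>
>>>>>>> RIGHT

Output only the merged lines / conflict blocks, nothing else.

Final LEFT:  [india, kilo, hotel]
Final RIGHT: [hotel, hotel, bravo]
i=0: L=india=BASE, R=hotel -> take RIGHT -> hotel
i=1: L=kilo, R=hotel=BASE -> take LEFT -> kilo
i=2: L=hotel=BASE, R=bravo -> take RIGHT -> bravo

Answer: hotel
kilo
bravo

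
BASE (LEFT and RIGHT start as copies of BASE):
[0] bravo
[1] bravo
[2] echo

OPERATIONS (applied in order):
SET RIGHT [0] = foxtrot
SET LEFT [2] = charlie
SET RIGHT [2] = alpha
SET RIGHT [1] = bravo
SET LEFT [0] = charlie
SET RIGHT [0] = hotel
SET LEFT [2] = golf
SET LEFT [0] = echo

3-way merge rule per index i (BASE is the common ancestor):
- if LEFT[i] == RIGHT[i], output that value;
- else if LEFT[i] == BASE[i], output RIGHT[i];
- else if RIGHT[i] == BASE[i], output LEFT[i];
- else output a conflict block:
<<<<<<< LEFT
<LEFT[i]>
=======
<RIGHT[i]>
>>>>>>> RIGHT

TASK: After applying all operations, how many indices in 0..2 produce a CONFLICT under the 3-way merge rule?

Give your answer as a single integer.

Final LEFT:  [echo, bravo, golf]
Final RIGHT: [hotel, bravo, alpha]
i=0: BASE=bravo L=echo R=hotel all differ -> CONFLICT
i=1: L=bravo R=bravo -> agree -> bravo
i=2: BASE=echo L=golf R=alpha all differ -> CONFLICT
Conflict count: 2

Answer: 2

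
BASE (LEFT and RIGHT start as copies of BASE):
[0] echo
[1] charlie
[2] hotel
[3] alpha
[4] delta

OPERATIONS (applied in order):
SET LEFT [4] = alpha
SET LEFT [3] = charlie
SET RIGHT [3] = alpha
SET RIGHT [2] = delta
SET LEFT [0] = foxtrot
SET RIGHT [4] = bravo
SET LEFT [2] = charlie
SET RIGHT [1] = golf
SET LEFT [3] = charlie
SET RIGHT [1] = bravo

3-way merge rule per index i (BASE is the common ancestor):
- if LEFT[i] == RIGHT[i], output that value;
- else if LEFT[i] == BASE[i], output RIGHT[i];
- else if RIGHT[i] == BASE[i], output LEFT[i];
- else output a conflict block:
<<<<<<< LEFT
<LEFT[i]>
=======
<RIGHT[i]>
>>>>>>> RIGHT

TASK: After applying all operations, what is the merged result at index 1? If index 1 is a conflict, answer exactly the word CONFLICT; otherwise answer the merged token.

Final LEFT:  [foxtrot, charlie, charlie, charlie, alpha]
Final RIGHT: [echo, bravo, delta, alpha, bravo]
i=0: L=foxtrot, R=echo=BASE -> take LEFT -> foxtrot
i=1: L=charlie=BASE, R=bravo -> take RIGHT -> bravo
i=2: BASE=hotel L=charlie R=delta all differ -> CONFLICT
i=3: L=charlie, R=alpha=BASE -> take LEFT -> charlie
i=4: BASE=delta L=alpha R=bravo all differ -> CONFLICT
Index 1 -> bravo

Answer: bravo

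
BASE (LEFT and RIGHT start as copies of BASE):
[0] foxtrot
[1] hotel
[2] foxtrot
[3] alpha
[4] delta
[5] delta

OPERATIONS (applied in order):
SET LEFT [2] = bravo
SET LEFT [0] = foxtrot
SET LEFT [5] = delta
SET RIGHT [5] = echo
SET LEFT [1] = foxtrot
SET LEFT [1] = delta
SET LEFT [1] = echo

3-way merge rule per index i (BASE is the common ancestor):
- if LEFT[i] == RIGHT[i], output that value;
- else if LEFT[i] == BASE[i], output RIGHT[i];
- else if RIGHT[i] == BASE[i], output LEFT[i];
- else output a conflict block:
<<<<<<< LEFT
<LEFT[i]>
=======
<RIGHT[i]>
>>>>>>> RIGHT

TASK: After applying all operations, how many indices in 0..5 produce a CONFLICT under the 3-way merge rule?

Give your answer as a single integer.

Final LEFT:  [foxtrot, echo, bravo, alpha, delta, delta]
Final RIGHT: [foxtrot, hotel, foxtrot, alpha, delta, echo]
i=0: L=foxtrot R=foxtrot -> agree -> foxtrot
i=1: L=echo, R=hotel=BASE -> take LEFT -> echo
i=2: L=bravo, R=foxtrot=BASE -> take LEFT -> bravo
i=3: L=alpha R=alpha -> agree -> alpha
i=4: L=delta R=delta -> agree -> delta
i=5: L=delta=BASE, R=echo -> take RIGHT -> echo
Conflict count: 0

Answer: 0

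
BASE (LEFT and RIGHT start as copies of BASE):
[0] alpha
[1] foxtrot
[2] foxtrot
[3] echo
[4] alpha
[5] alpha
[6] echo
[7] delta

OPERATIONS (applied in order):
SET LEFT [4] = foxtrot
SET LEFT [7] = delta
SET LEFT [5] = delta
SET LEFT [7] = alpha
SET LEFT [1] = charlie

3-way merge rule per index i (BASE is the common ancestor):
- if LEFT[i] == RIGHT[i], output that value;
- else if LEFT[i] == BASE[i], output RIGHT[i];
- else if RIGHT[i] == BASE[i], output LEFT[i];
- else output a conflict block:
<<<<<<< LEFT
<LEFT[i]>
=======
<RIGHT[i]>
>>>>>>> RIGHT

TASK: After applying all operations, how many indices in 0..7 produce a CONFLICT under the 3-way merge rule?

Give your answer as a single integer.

Final LEFT:  [alpha, charlie, foxtrot, echo, foxtrot, delta, echo, alpha]
Final RIGHT: [alpha, foxtrot, foxtrot, echo, alpha, alpha, echo, delta]
i=0: L=alpha R=alpha -> agree -> alpha
i=1: L=charlie, R=foxtrot=BASE -> take LEFT -> charlie
i=2: L=foxtrot R=foxtrot -> agree -> foxtrot
i=3: L=echo R=echo -> agree -> echo
i=4: L=foxtrot, R=alpha=BASE -> take LEFT -> foxtrot
i=5: L=delta, R=alpha=BASE -> take LEFT -> delta
i=6: L=echo R=echo -> agree -> echo
i=7: L=alpha, R=delta=BASE -> take LEFT -> alpha
Conflict count: 0

Answer: 0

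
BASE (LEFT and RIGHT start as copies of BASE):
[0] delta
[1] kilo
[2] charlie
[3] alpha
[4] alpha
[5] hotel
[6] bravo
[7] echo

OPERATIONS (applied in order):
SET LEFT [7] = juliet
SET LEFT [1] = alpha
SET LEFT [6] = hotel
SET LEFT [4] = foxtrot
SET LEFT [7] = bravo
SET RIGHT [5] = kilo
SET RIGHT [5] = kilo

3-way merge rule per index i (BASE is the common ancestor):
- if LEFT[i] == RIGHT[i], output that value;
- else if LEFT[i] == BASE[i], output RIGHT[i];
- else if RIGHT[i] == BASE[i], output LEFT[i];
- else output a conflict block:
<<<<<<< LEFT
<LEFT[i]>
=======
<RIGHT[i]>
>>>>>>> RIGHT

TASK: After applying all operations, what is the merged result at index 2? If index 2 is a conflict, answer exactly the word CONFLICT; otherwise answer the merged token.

Answer: charlie

Derivation:
Final LEFT:  [delta, alpha, charlie, alpha, foxtrot, hotel, hotel, bravo]
Final RIGHT: [delta, kilo, charlie, alpha, alpha, kilo, bravo, echo]
i=0: L=delta R=delta -> agree -> delta
i=1: L=alpha, R=kilo=BASE -> take LEFT -> alpha
i=2: L=charlie R=charlie -> agree -> charlie
i=3: L=alpha R=alpha -> agree -> alpha
i=4: L=foxtrot, R=alpha=BASE -> take LEFT -> foxtrot
i=5: L=hotel=BASE, R=kilo -> take RIGHT -> kilo
i=6: L=hotel, R=bravo=BASE -> take LEFT -> hotel
i=7: L=bravo, R=echo=BASE -> take LEFT -> bravo
Index 2 -> charlie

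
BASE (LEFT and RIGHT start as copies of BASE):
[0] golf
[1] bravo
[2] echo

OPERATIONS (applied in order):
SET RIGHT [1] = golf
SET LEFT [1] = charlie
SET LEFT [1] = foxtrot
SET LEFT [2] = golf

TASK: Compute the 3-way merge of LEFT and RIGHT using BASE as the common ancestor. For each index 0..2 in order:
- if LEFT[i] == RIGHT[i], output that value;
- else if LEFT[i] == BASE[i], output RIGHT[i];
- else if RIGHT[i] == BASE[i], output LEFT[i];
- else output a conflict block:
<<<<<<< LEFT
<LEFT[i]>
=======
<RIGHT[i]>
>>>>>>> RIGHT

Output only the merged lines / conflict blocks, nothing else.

Answer: golf
<<<<<<< LEFT
foxtrot
=======
golf
>>>>>>> RIGHT
golf

Derivation:
Final LEFT:  [golf, foxtrot, golf]
Final RIGHT: [golf, golf, echo]
i=0: L=golf R=golf -> agree -> golf
i=1: BASE=bravo L=foxtrot R=golf all differ -> CONFLICT
i=2: L=golf, R=echo=BASE -> take LEFT -> golf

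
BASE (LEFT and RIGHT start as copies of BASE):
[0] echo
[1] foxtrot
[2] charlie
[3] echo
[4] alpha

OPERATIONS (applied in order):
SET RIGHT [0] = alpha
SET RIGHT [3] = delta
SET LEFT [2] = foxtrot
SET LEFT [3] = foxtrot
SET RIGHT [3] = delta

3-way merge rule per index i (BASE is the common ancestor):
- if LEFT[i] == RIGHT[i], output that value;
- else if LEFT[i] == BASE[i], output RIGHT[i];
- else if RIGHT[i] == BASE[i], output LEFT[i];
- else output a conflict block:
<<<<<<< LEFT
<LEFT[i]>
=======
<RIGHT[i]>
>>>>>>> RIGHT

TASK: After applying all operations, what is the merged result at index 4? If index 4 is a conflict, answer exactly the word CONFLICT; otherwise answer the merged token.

Answer: alpha

Derivation:
Final LEFT:  [echo, foxtrot, foxtrot, foxtrot, alpha]
Final RIGHT: [alpha, foxtrot, charlie, delta, alpha]
i=0: L=echo=BASE, R=alpha -> take RIGHT -> alpha
i=1: L=foxtrot R=foxtrot -> agree -> foxtrot
i=2: L=foxtrot, R=charlie=BASE -> take LEFT -> foxtrot
i=3: BASE=echo L=foxtrot R=delta all differ -> CONFLICT
i=4: L=alpha R=alpha -> agree -> alpha
Index 4 -> alpha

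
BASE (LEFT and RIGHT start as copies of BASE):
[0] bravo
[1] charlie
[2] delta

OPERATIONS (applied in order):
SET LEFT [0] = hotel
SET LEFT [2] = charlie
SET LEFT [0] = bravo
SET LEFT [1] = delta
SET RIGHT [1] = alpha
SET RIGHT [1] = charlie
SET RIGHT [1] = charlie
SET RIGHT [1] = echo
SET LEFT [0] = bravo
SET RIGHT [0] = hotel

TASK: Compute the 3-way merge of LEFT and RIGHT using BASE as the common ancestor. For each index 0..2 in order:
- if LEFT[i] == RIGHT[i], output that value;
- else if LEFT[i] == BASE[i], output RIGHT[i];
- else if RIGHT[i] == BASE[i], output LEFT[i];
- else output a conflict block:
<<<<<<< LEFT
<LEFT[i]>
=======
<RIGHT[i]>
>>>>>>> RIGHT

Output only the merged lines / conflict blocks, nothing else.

Final LEFT:  [bravo, delta, charlie]
Final RIGHT: [hotel, echo, delta]
i=0: L=bravo=BASE, R=hotel -> take RIGHT -> hotel
i=1: BASE=charlie L=delta R=echo all differ -> CONFLICT
i=2: L=charlie, R=delta=BASE -> take LEFT -> charlie

Answer: hotel
<<<<<<< LEFT
delta
=======
echo
>>>>>>> RIGHT
charlie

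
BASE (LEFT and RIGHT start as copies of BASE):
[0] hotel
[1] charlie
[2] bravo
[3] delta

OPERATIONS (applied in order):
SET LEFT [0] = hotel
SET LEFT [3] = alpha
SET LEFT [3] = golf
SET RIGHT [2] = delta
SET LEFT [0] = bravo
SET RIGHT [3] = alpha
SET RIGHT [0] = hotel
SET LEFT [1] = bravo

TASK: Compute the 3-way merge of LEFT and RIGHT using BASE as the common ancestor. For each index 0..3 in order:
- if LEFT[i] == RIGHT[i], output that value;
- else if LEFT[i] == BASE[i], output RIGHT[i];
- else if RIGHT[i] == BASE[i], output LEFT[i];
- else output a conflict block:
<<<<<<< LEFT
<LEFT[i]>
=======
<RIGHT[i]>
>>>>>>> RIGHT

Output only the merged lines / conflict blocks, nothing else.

Final LEFT:  [bravo, bravo, bravo, golf]
Final RIGHT: [hotel, charlie, delta, alpha]
i=0: L=bravo, R=hotel=BASE -> take LEFT -> bravo
i=1: L=bravo, R=charlie=BASE -> take LEFT -> bravo
i=2: L=bravo=BASE, R=delta -> take RIGHT -> delta
i=3: BASE=delta L=golf R=alpha all differ -> CONFLICT

Answer: bravo
bravo
delta
<<<<<<< LEFT
golf
=======
alpha
>>>>>>> RIGHT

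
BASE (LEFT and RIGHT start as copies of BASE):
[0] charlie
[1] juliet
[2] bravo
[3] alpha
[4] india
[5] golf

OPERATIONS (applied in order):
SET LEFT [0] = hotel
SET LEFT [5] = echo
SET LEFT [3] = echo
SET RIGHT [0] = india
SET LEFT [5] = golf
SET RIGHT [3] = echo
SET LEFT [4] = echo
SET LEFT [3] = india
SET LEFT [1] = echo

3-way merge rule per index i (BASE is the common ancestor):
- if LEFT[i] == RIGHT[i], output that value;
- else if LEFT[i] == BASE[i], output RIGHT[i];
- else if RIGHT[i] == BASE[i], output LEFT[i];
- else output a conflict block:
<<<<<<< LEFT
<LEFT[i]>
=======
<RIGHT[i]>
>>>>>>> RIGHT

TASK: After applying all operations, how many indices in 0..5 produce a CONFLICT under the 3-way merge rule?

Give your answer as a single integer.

Answer: 2

Derivation:
Final LEFT:  [hotel, echo, bravo, india, echo, golf]
Final RIGHT: [india, juliet, bravo, echo, india, golf]
i=0: BASE=charlie L=hotel R=india all differ -> CONFLICT
i=1: L=echo, R=juliet=BASE -> take LEFT -> echo
i=2: L=bravo R=bravo -> agree -> bravo
i=3: BASE=alpha L=india R=echo all differ -> CONFLICT
i=4: L=echo, R=india=BASE -> take LEFT -> echo
i=5: L=golf R=golf -> agree -> golf
Conflict count: 2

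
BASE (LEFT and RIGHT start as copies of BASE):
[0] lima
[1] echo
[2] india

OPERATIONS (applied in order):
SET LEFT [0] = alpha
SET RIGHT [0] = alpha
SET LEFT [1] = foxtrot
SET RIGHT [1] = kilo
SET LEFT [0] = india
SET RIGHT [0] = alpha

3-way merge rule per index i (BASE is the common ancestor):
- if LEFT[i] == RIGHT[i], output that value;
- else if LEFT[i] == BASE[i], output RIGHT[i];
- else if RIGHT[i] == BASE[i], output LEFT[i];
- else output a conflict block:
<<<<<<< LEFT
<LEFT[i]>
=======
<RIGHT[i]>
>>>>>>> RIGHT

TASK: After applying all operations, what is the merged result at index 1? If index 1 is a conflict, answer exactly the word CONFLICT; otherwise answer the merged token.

Answer: CONFLICT

Derivation:
Final LEFT:  [india, foxtrot, india]
Final RIGHT: [alpha, kilo, india]
i=0: BASE=lima L=india R=alpha all differ -> CONFLICT
i=1: BASE=echo L=foxtrot R=kilo all differ -> CONFLICT
i=2: L=india R=india -> agree -> india
Index 1 -> CONFLICT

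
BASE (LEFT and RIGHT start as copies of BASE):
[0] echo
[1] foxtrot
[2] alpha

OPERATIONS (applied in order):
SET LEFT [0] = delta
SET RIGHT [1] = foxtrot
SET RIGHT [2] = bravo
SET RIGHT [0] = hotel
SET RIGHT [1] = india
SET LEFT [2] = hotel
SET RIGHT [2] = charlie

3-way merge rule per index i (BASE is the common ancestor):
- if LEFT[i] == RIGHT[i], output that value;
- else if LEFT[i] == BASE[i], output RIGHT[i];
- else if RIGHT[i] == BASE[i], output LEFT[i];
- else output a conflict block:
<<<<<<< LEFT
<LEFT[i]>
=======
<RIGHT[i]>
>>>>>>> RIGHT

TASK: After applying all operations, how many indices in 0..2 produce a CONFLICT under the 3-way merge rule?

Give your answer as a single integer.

Final LEFT:  [delta, foxtrot, hotel]
Final RIGHT: [hotel, india, charlie]
i=0: BASE=echo L=delta R=hotel all differ -> CONFLICT
i=1: L=foxtrot=BASE, R=india -> take RIGHT -> india
i=2: BASE=alpha L=hotel R=charlie all differ -> CONFLICT
Conflict count: 2

Answer: 2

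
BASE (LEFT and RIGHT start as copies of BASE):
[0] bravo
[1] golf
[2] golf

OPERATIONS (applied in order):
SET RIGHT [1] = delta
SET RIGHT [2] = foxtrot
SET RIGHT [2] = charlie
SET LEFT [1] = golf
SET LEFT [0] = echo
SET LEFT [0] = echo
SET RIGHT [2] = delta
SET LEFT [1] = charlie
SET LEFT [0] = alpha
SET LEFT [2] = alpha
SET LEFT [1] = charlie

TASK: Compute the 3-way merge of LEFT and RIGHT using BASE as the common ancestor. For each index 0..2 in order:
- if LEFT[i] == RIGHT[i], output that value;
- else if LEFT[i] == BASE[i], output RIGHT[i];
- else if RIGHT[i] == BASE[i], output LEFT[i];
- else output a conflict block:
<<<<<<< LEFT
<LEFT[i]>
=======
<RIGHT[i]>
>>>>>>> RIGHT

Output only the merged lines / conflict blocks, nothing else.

Answer: alpha
<<<<<<< LEFT
charlie
=======
delta
>>>>>>> RIGHT
<<<<<<< LEFT
alpha
=======
delta
>>>>>>> RIGHT

Derivation:
Final LEFT:  [alpha, charlie, alpha]
Final RIGHT: [bravo, delta, delta]
i=0: L=alpha, R=bravo=BASE -> take LEFT -> alpha
i=1: BASE=golf L=charlie R=delta all differ -> CONFLICT
i=2: BASE=golf L=alpha R=delta all differ -> CONFLICT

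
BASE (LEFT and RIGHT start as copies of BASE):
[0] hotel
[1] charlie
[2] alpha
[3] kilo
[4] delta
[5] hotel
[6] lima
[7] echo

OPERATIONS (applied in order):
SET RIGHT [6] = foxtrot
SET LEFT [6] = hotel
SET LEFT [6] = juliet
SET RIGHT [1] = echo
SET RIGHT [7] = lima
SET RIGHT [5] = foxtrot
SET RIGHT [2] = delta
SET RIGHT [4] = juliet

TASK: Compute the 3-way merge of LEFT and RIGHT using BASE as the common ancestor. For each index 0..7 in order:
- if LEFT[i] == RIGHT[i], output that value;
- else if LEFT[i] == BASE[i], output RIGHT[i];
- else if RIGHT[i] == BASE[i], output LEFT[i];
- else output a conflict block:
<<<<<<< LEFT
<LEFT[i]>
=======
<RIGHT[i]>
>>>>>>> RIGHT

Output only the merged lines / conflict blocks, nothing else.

Final LEFT:  [hotel, charlie, alpha, kilo, delta, hotel, juliet, echo]
Final RIGHT: [hotel, echo, delta, kilo, juliet, foxtrot, foxtrot, lima]
i=0: L=hotel R=hotel -> agree -> hotel
i=1: L=charlie=BASE, R=echo -> take RIGHT -> echo
i=2: L=alpha=BASE, R=delta -> take RIGHT -> delta
i=3: L=kilo R=kilo -> agree -> kilo
i=4: L=delta=BASE, R=juliet -> take RIGHT -> juliet
i=5: L=hotel=BASE, R=foxtrot -> take RIGHT -> foxtrot
i=6: BASE=lima L=juliet R=foxtrot all differ -> CONFLICT
i=7: L=echo=BASE, R=lima -> take RIGHT -> lima

Answer: hotel
echo
delta
kilo
juliet
foxtrot
<<<<<<< LEFT
juliet
=======
foxtrot
>>>>>>> RIGHT
lima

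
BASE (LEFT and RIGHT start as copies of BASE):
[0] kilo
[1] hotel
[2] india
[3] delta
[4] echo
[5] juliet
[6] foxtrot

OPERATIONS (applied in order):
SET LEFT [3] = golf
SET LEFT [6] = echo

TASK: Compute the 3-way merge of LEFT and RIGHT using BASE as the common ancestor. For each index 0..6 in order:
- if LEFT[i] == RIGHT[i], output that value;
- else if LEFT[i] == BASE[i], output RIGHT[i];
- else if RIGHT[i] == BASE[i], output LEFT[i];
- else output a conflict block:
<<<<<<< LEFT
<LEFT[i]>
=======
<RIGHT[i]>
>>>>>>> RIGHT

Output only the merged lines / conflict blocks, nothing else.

Answer: kilo
hotel
india
golf
echo
juliet
echo

Derivation:
Final LEFT:  [kilo, hotel, india, golf, echo, juliet, echo]
Final RIGHT: [kilo, hotel, india, delta, echo, juliet, foxtrot]
i=0: L=kilo R=kilo -> agree -> kilo
i=1: L=hotel R=hotel -> agree -> hotel
i=2: L=india R=india -> agree -> india
i=3: L=golf, R=delta=BASE -> take LEFT -> golf
i=4: L=echo R=echo -> agree -> echo
i=5: L=juliet R=juliet -> agree -> juliet
i=6: L=echo, R=foxtrot=BASE -> take LEFT -> echo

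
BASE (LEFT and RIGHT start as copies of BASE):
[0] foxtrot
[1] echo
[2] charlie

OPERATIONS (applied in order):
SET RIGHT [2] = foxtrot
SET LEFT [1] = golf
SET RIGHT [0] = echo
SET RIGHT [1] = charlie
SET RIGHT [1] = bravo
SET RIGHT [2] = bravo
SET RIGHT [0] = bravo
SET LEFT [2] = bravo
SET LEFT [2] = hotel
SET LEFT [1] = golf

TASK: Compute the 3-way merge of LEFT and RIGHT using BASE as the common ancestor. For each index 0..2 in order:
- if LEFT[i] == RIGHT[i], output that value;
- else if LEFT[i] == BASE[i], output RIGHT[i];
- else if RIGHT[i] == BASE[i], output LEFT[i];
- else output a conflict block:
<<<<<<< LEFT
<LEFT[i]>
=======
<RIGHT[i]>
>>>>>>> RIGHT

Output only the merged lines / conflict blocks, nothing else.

Answer: bravo
<<<<<<< LEFT
golf
=======
bravo
>>>>>>> RIGHT
<<<<<<< LEFT
hotel
=======
bravo
>>>>>>> RIGHT

Derivation:
Final LEFT:  [foxtrot, golf, hotel]
Final RIGHT: [bravo, bravo, bravo]
i=0: L=foxtrot=BASE, R=bravo -> take RIGHT -> bravo
i=1: BASE=echo L=golf R=bravo all differ -> CONFLICT
i=2: BASE=charlie L=hotel R=bravo all differ -> CONFLICT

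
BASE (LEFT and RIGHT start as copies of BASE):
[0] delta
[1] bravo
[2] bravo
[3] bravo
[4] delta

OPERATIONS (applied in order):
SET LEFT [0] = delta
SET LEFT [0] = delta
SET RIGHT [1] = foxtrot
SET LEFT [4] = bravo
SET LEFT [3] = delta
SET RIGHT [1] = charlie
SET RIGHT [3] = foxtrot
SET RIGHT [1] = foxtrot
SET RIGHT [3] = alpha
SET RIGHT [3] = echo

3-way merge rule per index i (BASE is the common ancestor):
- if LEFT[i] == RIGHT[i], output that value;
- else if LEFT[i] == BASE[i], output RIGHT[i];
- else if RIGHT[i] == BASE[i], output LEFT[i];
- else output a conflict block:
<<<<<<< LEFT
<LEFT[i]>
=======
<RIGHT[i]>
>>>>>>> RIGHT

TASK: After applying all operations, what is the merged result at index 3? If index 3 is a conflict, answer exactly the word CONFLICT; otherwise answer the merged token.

Answer: CONFLICT

Derivation:
Final LEFT:  [delta, bravo, bravo, delta, bravo]
Final RIGHT: [delta, foxtrot, bravo, echo, delta]
i=0: L=delta R=delta -> agree -> delta
i=1: L=bravo=BASE, R=foxtrot -> take RIGHT -> foxtrot
i=2: L=bravo R=bravo -> agree -> bravo
i=3: BASE=bravo L=delta R=echo all differ -> CONFLICT
i=4: L=bravo, R=delta=BASE -> take LEFT -> bravo
Index 3 -> CONFLICT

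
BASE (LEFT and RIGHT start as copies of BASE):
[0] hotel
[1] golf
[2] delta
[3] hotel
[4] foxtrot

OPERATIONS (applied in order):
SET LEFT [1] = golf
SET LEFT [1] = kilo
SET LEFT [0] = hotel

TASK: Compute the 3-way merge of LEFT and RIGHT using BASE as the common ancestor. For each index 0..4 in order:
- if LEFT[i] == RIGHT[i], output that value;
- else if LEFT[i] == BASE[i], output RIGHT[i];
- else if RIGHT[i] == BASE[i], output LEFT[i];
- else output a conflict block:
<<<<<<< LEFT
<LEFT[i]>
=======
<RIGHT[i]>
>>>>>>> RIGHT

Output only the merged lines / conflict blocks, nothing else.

Final LEFT:  [hotel, kilo, delta, hotel, foxtrot]
Final RIGHT: [hotel, golf, delta, hotel, foxtrot]
i=0: L=hotel R=hotel -> agree -> hotel
i=1: L=kilo, R=golf=BASE -> take LEFT -> kilo
i=2: L=delta R=delta -> agree -> delta
i=3: L=hotel R=hotel -> agree -> hotel
i=4: L=foxtrot R=foxtrot -> agree -> foxtrot

Answer: hotel
kilo
delta
hotel
foxtrot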